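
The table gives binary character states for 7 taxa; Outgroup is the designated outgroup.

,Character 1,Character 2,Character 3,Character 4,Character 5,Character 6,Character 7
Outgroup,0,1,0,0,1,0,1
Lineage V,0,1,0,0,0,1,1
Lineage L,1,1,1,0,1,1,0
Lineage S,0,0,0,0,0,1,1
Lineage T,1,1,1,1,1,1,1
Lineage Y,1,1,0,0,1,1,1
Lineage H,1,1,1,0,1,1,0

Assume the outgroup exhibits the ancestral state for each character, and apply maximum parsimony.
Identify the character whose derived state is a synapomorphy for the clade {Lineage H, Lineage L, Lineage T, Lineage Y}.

Character 1

Character polarity is set by the outgroup: the derived state is whichever differs from the outgroup's state, so for Character 2, Character 5, Character 7 the derived state is '0', and for the remaining characters it is '1'.
Character 1: derived state '1' in Lineage H, Lineage L, Lineage T, and Lineage Y only — synapomorphy for {Lineage H, Lineage L, Lineage T, Lineage Y}.
Character 2: derived state '0' in Lineage S only — an autapomorphy, so it tells us nothing about relationships among taxa.
Character 3 (derived state '1') is shared by Lineage H, Lineage L, and Lineage T — a synapomorphy uniting that clade.
Character 4: derived state '1' in Lineage T only — an autapomorphy, so it tells us nothing about relationships among taxa.
Character 5: derived state '0' in Lineage S and Lineage V only — synapomorphy for {Lineage S, Lineage V}.
Character 6 (derived state '1') is shared by all ingroup taxa — unites the whole ingroup.
Character 7: derived state '0' in Lineage H and Lineage L only — synapomorphy for {Lineage H, Lineage L}.
Most parsimonious ingroup topology: ((Lineage Y,((Lineage H,Lineage L),Lineage T)),(Lineage S,Lineage V)).
The clade {Lineage H, Lineage L, Lineage T, Lineage Y} is supported by Character 1: its derived state '1' occurs in exactly those taxa and in no other taxon (including the outgroup).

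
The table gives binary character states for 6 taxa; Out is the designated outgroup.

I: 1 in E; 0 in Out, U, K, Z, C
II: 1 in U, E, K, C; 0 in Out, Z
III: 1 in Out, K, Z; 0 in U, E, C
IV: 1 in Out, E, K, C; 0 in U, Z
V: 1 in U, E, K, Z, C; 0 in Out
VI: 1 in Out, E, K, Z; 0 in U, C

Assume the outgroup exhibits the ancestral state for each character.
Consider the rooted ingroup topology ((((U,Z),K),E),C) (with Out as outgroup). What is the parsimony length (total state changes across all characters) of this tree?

Map each character onto ((((U,Z),K),E),C) (rooted by Out) and count the minimum state changes it requires (Fitch parsimony):
I: 1; II: 2; III: 3; IV: 1; V: 1; VI: 2.
Total tree length = 10.

10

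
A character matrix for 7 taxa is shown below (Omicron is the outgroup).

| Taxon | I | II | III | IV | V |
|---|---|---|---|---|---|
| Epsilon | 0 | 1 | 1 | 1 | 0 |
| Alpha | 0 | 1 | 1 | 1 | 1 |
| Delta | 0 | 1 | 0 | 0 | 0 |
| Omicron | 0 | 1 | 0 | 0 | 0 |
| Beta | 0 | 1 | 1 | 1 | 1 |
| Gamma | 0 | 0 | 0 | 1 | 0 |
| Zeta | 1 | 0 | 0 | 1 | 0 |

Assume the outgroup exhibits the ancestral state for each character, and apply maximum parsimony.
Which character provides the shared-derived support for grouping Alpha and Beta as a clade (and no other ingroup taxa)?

V

Character polarity is set by the outgroup: the derived state is whichever differs from the outgroup's state, so for II the derived state is '0', and for the remaining characters it is '1'.
I: derived state '1' in Zeta only — an autapomorphy, so it tells us nothing about relationships among taxa.
Only Gamma and Zeta show the derived state '0' for II, supporting them as a clade.
III (derived state '1') is shared by Alpha, Beta, and Epsilon — a synapomorphy uniting that clade.
IV: derived state '1' in Alpha, Beta, Epsilon, Gamma, and Zeta only — synapomorphy for {Alpha, Beta, Epsilon, Gamma, Zeta}.
V: derived state '1' in Alpha and Beta only — synapomorphy for {Alpha, Beta}.
Most parsimonious ingroup topology: (((Gamma,Zeta),((Beta,Alpha),Epsilon)),Delta).
The clade {Alpha, Beta} is supported by V: its derived state '1' occurs in exactly those taxa and in no other taxon (including the outgroup).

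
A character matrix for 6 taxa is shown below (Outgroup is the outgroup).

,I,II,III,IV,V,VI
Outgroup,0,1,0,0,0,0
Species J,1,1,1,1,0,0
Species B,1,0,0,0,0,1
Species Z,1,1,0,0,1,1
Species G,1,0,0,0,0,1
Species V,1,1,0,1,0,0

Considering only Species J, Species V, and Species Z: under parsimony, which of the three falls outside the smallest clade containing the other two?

Character polarity is set by the outgroup: the derived state is whichever differs from the outgroup's state, so for II the derived state is '0', and for the remaining characters it is '1'.
I (derived state '1') is shared by all ingroup taxa — unites the whole ingroup.
II: derived state '0' in Species B and Species G only — synapomorphy for {Species B, Species G}.
III (derived state '1') is unique to Species J (autapomorphy; uninformative for grouping).
Only Species J and Species V show the derived state '1' for IV, supporting them as a clade.
V (derived state '1') is unique to Species Z (autapomorphy; uninformative for grouping).
Only Species B, Species G, and Species Z show the derived state '1' for VI, supporting them as a clade.
Most parsimonious ingroup topology: (((Species B,Species G),Species Z),(Species J,Species V)).
Species V and Species J share a more recent common ancestor with each other than either does with Species Z, so Species Z is the least closely related of the three.

Species Z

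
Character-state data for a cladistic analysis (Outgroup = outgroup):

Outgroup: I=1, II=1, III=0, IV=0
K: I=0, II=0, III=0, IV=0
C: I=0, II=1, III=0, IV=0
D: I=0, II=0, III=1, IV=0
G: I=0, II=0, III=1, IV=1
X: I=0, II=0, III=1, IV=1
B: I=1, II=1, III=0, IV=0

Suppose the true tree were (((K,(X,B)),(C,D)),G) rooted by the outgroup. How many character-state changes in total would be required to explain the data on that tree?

Map each character onto (((K,(X,B)),(C,D)),G) (rooted by Outgroup) and count the minimum state changes it requires (Fitch parsimony):
I: 2; II: 3; III: 3; IV: 2.
Total tree length = 10.

10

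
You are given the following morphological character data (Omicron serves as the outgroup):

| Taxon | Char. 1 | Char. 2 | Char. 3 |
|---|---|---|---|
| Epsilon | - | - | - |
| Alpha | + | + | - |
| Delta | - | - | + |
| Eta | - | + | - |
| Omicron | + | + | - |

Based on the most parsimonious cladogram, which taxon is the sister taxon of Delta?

Epsilon

Character polarity is set by the outgroup: the derived state is whichever differs from the outgroup's state, so for Char. 1, Char. 2 the derived state is '-', and for the remaining characters it is '+'.
Only Delta, Epsilon, and Eta show the derived state '-' for Char. 1, supporting them as a clade.
Char. 2: derived state '-' in Delta and Epsilon only — synapomorphy for {Delta, Epsilon}.
Char. 3: derived state '+' in Delta only — an autapomorphy, so it tells us nothing about relationships among taxa.
Most parsimonious ingroup topology: (((Epsilon,Delta),Eta),Alpha).
Delta and Epsilon form a cherry on this tree, so they are sister taxa.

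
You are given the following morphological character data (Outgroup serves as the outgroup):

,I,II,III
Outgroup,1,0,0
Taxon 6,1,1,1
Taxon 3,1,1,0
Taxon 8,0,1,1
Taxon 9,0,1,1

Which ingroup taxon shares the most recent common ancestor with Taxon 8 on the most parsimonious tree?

Taxon 9

Character polarity is set by the outgroup: the derived state is whichever differs from the outgroup's state, so for I the derived state is '0', and for the remaining characters it is '1'.
I: derived state '0' in Taxon 8 and Taxon 9 only — synapomorphy for {Taxon 8, Taxon 9}.
All ingroup taxa share the derived state '1' for II; it defines the ingroup but does not resolve relationships within it.
Only Taxon 6, Taxon 8, and Taxon 9 show the derived state '1' for III, supporting them as a clade.
Most parsimonious ingroup topology: ((Taxon 6,(Taxon 8,Taxon 9)),Taxon 3).
Taxon 8 and Taxon 9 form a cherry on this tree, so they are sister taxa.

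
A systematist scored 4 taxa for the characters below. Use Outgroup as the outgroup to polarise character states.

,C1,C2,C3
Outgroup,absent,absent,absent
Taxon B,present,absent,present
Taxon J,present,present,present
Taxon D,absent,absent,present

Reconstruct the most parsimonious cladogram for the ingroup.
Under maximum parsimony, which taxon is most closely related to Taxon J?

Taxon B

The outgroup has state 'absent' for every character, so 'present' is the derived state throughout.
C1: derived state 'present' in Taxon B and Taxon J only — synapomorphy for {Taxon B, Taxon J}.
C2 (derived state 'present') is unique to Taxon J (autapomorphy; uninformative for grouping).
C3 (derived state 'present') is shared by all ingroup taxa — unites the whole ingroup.
Most parsimonious ingroup topology: ((Taxon B,Taxon J),Taxon D).
Taxon J and Taxon B form a cherry on this tree, so they are sister taxa.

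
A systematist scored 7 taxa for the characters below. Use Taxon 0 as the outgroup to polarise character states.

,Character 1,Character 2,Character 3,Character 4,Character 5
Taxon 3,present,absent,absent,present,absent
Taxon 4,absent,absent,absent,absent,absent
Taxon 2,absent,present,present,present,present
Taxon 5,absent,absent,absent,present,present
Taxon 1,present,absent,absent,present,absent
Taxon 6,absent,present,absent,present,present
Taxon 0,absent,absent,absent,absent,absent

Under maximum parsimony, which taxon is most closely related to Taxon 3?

Taxon 1

The outgroup has state 'absent' for every character, so 'present' is the derived state throughout.
Character 1: derived state 'present' in Taxon 1 and Taxon 3 only — synapomorphy for {Taxon 1, Taxon 3}.
Character 2 (derived state 'present') is shared by Taxon 2 and Taxon 6 — a synapomorphy uniting that clade.
Character 3 (derived state 'present') is unique to Taxon 2 (autapomorphy; uninformative for grouping).
Character 4: derived state 'present' in Taxon 1, Taxon 2, Taxon 3, Taxon 5, and Taxon 6 only — synapomorphy for {Taxon 1, Taxon 2, Taxon 3, Taxon 5, Taxon 6}.
Character 5 (derived state 'present') is shared by Taxon 2, Taxon 5, and Taxon 6 — a synapomorphy uniting that clade.
Most parsimonious ingroup topology: ((((Taxon 6,Taxon 2),Taxon 5),(Taxon 3,Taxon 1)),Taxon 4).
Taxon 3 and Taxon 1 form a cherry on this tree, so they are sister taxa.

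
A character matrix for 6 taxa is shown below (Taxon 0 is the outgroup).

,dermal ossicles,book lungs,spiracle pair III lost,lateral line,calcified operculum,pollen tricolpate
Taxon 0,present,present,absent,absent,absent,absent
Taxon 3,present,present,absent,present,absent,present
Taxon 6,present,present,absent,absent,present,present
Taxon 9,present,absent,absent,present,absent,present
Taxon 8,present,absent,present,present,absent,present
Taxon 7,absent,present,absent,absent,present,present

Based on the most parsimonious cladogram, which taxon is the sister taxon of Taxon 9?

Character polarity is set by the outgroup: the derived state is whichever differs from the outgroup's state, so for dermal ossicles, book lungs the derived state is 'absent', and for the remaining characters it is 'present'.
dermal ossicles (derived state 'absent') is unique to Taxon 7 (autapomorphy; uninformative for grouping).
Only Taxon 8 and Taxon 9 show the derived state 'absent' for book lungs, supporting them as a clade.
spiracle pair III lost: derived state 'present' in Taxon 8 only — an autapomorphy, so it tells us nothing about relationships among taxa.
lateral line (derived state 'present') is shared by Taxon 3, Taxon 8, and Taxon 9 — a synapomorphy uniting that clade.
calcified operculum (derived state 'present') is shared by Taxon 6 and Taxon 7 — a synapomorphy uniting that clade.
pollen tricolpate (derived state 'present') is shared by all ingroup taxa — unites the whole ingroup.
Most parsimonious ingroup topology: ((Taxon 3,(Taxon 9,Taxon 8)),(Taxon 6,Taxon 7)).
Taxon 9 and Taxon 8 form a cherry on this tree, so they are sister taxa.

Taxon 8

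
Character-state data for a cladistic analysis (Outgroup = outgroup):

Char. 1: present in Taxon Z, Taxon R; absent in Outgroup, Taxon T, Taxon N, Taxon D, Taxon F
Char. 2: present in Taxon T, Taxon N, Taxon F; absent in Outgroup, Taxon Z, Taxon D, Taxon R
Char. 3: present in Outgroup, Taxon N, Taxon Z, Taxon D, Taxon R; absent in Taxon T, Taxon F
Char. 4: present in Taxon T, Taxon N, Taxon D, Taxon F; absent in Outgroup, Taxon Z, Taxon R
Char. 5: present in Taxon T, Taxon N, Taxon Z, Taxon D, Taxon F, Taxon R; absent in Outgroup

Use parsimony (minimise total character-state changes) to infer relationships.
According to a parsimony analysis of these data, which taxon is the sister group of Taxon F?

Taxon T

Character polarity is set by the outgroup: the derived state is whichever differs from the outgroup's state, so for Char. 3 the derived state is 'absent', and for the remaining characters it is 'present'.
Char. 1 (derived state 'present') is shared by Taxon R and Taxon Z — a synapomorphy uniting that clade.
Char. 2: derived state 'present' in Taxon F, Taxon N, and Taxon T only — synapomorphy for {Taxon F, Taxon N, Taxon T}.
Char. 3 (derived state 'absent') is shared by Taxon F and Taxon T — a synapomorphy uniting that clade.
Char. 4: derived state 'present' in Taxon D, Taxon F, Taxon N, and Taxon T only — synapomorphy for {Taxon D, Taxon F, Taxon N, Taxon T}.
All ingroup taxa share the derived state 'present' for Char. 5; it defines the ingroup but does not resolve relationships within it.
Most parsimonious ingroup topology: ((((Taxon T,Taxon F),Taxon N),Taxon D),(Taxon Z,Taxon R)).
Taxon F and Taxon T form a cherry on this tree, so they are sister taxa.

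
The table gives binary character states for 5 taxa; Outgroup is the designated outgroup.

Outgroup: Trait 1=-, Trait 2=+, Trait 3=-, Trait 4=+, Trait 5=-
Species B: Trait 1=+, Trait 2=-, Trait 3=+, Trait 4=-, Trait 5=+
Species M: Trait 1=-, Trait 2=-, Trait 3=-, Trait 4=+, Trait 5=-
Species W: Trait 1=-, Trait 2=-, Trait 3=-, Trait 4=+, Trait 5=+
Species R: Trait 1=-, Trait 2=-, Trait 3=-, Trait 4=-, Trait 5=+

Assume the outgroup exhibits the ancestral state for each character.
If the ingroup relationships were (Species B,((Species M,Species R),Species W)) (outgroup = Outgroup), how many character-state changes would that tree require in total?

7

Map each character onto (Species B,((Species M,Species R),Species W)) (rooted by Outgroup) and count the minimum state changes it requires (Fitch parsimony):
Trait 1: 1; Trait 2: 1; Trait 3: 1; Trait 4: 2; Trait 5: 2.
Total tree length = 7.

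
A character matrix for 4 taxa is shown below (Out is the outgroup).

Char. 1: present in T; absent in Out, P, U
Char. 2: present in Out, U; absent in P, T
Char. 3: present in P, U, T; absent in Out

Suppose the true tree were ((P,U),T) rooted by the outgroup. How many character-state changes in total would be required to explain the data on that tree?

Map each character onto ((P,U),T) (rooted by Out) and count the minimum state changes it requires (Fitch parsimony):
Char. 1: 1; Char. 2: 2; Char. 3: 1.
Total tree length = 4.

4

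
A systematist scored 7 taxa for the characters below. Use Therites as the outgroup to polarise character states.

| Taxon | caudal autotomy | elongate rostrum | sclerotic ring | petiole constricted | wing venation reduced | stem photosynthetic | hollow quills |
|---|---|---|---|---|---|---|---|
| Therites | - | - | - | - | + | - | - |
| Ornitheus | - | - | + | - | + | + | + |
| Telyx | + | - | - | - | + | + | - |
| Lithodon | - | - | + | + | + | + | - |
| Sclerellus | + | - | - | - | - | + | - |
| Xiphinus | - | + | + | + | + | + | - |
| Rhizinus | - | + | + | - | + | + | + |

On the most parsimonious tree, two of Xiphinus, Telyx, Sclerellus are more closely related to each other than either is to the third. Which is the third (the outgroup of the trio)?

Xiphinus

Character polarity is set by the outgroup: the derived state is whichever differs from the outgroup's state, so for wing venation reduced the derived state is '-', and for the remaining characters it is '+'.
caudal autotomy (derived state '+') is shared by Sclerellus and Telyx — a synapomorphy uniting that clade.
elongate rostrum (state '+') occurs in Rhizinus and Xiphinus but conflicts with the nesting implied by the other characters — most parsimoniously interpreted as homoplasy.
sclerotic ring (derived state '+') is shared by Lithodon, Ornitheus, Rhizinus, and Xiphinus — a synapomorphy uniting that clade.
petiole constricted: derived state '+' in Lithodon and Xiphinus only — synapomorphy for {Lithodon, Xiphinus}.
wing venation reduced: derived state '-' in Sclerellus only — an autapomorphy, so it tells us nothing about relationships among taxa.
stem photosynthetic (derived state '+') is shared by all ingroup taxa — unites the whole ingroup.
hollow quills (derived state '+') is shared by Ornitheus and Rhizinus — a synapomorphy uniting that clade.
Most parsimonious ingroup topology: (((Ornitheus,Rhizinus),(Lithodon,Xiphinus)),(Telyx,Sclerellus)).
Sclerellus and Telyx share a more recent common ancestor with each other than either does with Xiphinus, so Xiphinus is the least closely related of the three.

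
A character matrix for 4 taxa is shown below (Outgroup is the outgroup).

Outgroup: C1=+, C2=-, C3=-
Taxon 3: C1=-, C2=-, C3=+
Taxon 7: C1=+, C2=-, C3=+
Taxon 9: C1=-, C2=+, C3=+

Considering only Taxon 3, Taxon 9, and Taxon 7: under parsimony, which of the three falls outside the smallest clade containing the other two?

Taxon 7

Character polarity is set by the outgroup: the derived state is whichever differs from the outgroup's state, so for C1 the derived state is '-', and for the remaining characters it is '+'.
C1: derived state '-' in Taxon 3 and Taxon 9 only — synapomorphy for {Taxon 3, Taxon 9}.
C2: derived state '+' in Taxon 9 only — an autapomorphy, so it tells us nothing about relationships among taxa.
All ingroup taxa share the derived state '+' for C3; it defines the ingroup but does not resolve relationships within it.
Most parsimonious ingroup topology: ((Taxon 3,Taxon 9),Taxon 7).
Taxon 3 and Taxon 9 share a more recent common ancestor with each other than either does with Taxon 7, so Taxon 7 is the least closely related of the three.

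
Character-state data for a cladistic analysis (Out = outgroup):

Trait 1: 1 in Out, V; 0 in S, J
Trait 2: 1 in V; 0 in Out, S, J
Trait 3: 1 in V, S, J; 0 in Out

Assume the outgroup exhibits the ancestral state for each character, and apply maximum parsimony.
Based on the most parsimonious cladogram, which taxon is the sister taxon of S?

Character polarity is set by the outgroup: the derived state is whichever differs from the outgroup's state, so for Trait 1 the derived state is '0', and for the remaining characters it is '1'.
Trait 1: derived state '0' in J and S only — synapomorphy for {J, S}.
Trait 2: derived state '1' in V only — an autapomorphy, so it tells us nothing about relationships among taxa.
All ingroup taxa share the derived state '1' for Trait 3; it defines the ingroup but does not resolve relationships within it.
Most parsimonious ingroup topology: (V,(S,J)).
S and J form a cherry on this tree, so they are sister taxa.

J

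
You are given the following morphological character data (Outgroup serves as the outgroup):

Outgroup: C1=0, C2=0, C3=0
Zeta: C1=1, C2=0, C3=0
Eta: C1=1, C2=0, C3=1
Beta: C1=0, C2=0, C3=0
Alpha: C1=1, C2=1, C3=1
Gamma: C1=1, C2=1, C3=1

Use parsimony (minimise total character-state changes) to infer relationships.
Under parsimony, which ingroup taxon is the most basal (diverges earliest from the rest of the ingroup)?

Beta

The outgroup has state '0' for every character, so '1' is the derived state throughout.
C1 (derived state '1') is shared by Alpha, Eta, Gamma, and Zeta — a synapomorphy uniting that clade.
Only Alpha and Gamma show the derived state '1' for C2, supporting them as a clade.
C3: derived state '1' in Alpha, Eta, and Gamma only — synapomorphy for {Alpha, Eta, Gamma}.
Most parsimonious ingroup topology: ((Zeta,(Eta,(Alpha,Gamma))),Beta).
Beta is sister to the clade containing all other ingroup taxa, so it is the earliest-diverging (most basal) ingroup lineage.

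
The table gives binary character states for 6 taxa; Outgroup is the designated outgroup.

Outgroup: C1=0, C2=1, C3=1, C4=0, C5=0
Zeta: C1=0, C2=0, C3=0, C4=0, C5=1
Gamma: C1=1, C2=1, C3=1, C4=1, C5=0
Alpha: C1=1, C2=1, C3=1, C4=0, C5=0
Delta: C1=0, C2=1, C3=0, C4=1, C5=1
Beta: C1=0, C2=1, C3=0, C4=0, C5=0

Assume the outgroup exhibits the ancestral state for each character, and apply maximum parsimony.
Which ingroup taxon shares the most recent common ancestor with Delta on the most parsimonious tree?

Character polarity is set by the outgroup: the derived state is whichever differs from the outgroup's state, so for C2, C3 the derived state is '0', and for the remaining characters it is '1'.
C1: derived state '1' in Alpha and Gamma only — synapomorphy for {Alpha, Gamma}.
C2: derived state '0' in Zeta only — an autapomorphy, so it tells us nothing about relationships among taxa.
C3 (derived state '0') is shared by Beta, Delta, and Zeta — a synapomorphy uniting that clade.
C4 (state '1') occurs in Delta and Gamma but conflicts with the nesting implied by the other characters — most parsimoniously interpreted as homoplasy.
Only Delta and Zeta show the derived state '1' for C5, supporting them as a clade.
Most parsimonious ingroup topology: (((Zeta,Delta),Beta),(Gamma,Alpha)).
Delta and Zeta form a cherry on this tree, so they are sister taxa.

Zeta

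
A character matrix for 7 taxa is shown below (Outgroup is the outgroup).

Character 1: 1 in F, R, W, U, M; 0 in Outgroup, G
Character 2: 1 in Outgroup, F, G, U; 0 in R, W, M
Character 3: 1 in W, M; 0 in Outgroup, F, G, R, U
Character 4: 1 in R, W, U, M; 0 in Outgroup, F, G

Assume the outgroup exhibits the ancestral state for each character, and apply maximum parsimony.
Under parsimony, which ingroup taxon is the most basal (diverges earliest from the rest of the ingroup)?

G

Character polarity is set by the outgroup: the derived state is whichever differs from the outgroup's state, so for Character 2 the derived state is '0', and for the remaining characters it is '1'.
Only F, M, R, U, and W show the derived state '1' for Character 1, supporting them as a clade.
Character 2 (derived state '0') is shared by M, R, and W — a synapomorphy uniting that clade.
Only M and W show the derived state '1' for Character 3, supporting them as a clade.
Character 4: derived state '1' in M, R, U, and W only — synapomorphy for {M, R, U, W}.
Most parsimonious ingroup topology: ((F,((R,(W,M)),U)),G).
G is sister to the clade containing all other ingroup taxa, so it is the earliest-diverging (most basal) ingroup lineage.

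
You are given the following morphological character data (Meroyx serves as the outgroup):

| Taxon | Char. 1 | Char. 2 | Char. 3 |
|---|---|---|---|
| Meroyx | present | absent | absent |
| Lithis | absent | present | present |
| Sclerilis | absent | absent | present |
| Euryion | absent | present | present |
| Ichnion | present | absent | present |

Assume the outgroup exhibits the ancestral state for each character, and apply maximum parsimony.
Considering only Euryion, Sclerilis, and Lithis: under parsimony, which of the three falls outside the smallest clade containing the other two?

Character polarity is set by the outgroup: the derived state is whichever differs from the outgroup's state, so for Char. 1 the derived state is 'absent', and for the remaining characters it is 'present'.
Char. 1 (derived state 'absent') is shared by Euryion, Lithis, and Sclerilis — a synapomorphy uniting that clade.
Char. 2: derived state 'present' in Euryion and Lithis only — synapomorphy for {Euryion, Lithis}.
Char. 3 (derived state 'present') is shared by all ingroup taxa — unites the whole ingroup.
Most parsimonious ingroup topology: (((Lithis,Euryion),Sclerilis),Ichnion).
Euryion and Lithis share a more recent common ancestor with each other than either does with Sclerilis, so Sclerilis is the least closely related of the three.

Sclerilis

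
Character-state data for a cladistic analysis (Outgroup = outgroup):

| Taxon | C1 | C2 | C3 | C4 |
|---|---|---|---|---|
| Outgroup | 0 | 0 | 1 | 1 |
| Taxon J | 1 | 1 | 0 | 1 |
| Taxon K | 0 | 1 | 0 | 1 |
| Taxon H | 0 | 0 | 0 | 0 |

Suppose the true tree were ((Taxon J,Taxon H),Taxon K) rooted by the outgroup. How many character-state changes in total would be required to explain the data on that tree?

5

Map each character onto ((Taxon J,Taxon H),Taxon K) (rooted by Outgroup) and count the minimum state changes it requires (Fitch parsimony):
C1: 1; C2: 2; C3: 1; C4: 1.
Total tree length = 5.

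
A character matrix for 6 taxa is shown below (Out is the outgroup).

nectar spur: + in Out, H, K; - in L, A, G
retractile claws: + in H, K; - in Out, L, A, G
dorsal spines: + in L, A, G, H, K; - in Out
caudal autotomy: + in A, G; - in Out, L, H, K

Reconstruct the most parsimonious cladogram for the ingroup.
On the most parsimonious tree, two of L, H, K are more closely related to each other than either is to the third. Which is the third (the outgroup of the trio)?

L

Character polarity is set by the outgroup: the derived state is whichever differs from the outgroup's state, so for nectar spur the derived state is '-', and for the remaining characters it is '+'.
nectar spur (derived state '-') is shared by A, G, and L — a synapomorphy uniting that clade.
retractile claws: derived state '+' in H and K only — synapomorphy for {H, K}.
All ingroup taxa share the derived state '+' for dorsal spines; it defines the ingroup but does not resolve relationships within it.
Only A and G show the derived state '+' for caudal autotomy, supporting them as a clade.
Most parsimonious ingroup topology: ((L,(A,G)),(H,K)).
K and H share a more recent common ancestor with each other than either does with L, so L is the least closely related of the three.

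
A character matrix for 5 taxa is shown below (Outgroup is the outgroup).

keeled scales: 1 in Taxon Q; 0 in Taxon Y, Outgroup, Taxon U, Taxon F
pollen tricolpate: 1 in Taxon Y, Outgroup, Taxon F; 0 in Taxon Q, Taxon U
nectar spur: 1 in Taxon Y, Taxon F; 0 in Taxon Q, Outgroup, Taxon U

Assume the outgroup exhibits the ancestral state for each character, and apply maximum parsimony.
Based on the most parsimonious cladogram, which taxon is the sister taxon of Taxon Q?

Taxon U

Character polarity is set by the outgroup: the derived state is whichever differs from the outgroup's state, so for pollen tricolpate the derived state is '0', and for the remaining characters it is '1'.
keeled scales (derived state '1') is unique to Taxon Q (autapomorphy; uninformative for grouping).
pollen tricolpate: derived state '0' in Taxon Q and Taxon U only — synapomorphy for {Taxon Q, Taxon U}.
Only Taxon F and Taxon Y show the derived state '1' for nectar spur, supporting them as a clade.
Most parsimonious ingroup topology: ((Taxon Y,Taxon F),(Taxon U,Taxon Q)).
Taxon Q and Taxon U form a cherry on this tree, so they are sister taxa.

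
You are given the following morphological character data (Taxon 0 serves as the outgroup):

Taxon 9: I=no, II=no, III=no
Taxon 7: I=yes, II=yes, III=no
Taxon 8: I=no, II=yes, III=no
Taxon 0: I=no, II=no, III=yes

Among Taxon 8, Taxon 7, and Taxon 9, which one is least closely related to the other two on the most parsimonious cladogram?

Character polarity is set by the outgroup: the derived state is whichever differs from the outgroup's state, so for III the derived state is 'no', and for the remaining characters it is 'yes'.
I: derived state 'yes' in Taxon 7 only — an autapomorphy, so it tells us nothing about relationships among taxa.
Only Taxon 7 and Taxon 8 show the derived state 'yes' for II, supporting them as a clade.
III (derived state 'no') is shared by all ingroup taxa — unites the whole ingroup.
Most parsimonious ingroup topology: ((Taxon 8,Taxon 7),Taxon 9).
Taxon 8 and Taxon 7 share a more recent common ancestor with each other than either does with Taxon 9, so Taxon 9 is the least closely related of the three.

Taxon 9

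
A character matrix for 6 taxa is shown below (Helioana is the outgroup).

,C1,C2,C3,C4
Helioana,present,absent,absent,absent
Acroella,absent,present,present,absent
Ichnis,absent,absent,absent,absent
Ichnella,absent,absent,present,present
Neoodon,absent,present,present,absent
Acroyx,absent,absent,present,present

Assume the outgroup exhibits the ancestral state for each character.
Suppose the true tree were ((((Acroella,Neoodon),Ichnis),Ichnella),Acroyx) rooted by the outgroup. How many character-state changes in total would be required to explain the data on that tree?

6

Map each character onto ((((Acroella,Neoodon),Ichnis),Ichnella),Acroyx) (rooted by Helioana) and count the minimum state changes it requires (Fitch parsimony):
C1: 1; C2: 1; C3: 2; C4: 2.
Total tree length = 6.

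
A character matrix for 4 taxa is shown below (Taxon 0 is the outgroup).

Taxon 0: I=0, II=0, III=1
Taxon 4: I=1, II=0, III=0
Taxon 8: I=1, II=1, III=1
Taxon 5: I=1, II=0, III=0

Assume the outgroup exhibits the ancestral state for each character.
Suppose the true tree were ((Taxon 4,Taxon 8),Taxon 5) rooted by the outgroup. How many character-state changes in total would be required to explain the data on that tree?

4

Map each character onto ((Taxon 4,Taxon 8),Taxon 5) (rooted by Taxon 0) and count the minimum state changes it requires (Fitch parsimony):
I: 1; II: 1; III: 2.
Total tree length = 4.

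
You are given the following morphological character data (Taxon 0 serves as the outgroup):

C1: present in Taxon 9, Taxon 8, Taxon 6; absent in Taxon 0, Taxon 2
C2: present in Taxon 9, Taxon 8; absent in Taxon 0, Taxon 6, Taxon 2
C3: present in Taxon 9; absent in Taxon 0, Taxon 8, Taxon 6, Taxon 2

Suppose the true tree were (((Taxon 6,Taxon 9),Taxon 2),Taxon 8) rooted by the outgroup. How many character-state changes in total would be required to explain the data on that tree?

Map each character onto (((Taxon 6,Taxon 9),Taxon 2),Taxon 8) (rooted by Taxon 0) and count the minimum state changes it requires (Fitch parsimony):
C1: 2; C2: 2; C3: 1.
Total tree length = 5.

5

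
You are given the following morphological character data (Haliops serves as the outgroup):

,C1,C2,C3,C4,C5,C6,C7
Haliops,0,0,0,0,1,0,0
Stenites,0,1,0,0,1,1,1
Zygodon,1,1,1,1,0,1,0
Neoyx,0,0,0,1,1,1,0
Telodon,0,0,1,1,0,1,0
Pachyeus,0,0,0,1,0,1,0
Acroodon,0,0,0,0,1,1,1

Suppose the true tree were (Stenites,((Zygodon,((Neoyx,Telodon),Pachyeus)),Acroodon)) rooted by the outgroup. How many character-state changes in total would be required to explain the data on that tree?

11

Map each character onto (Stenites,((Zygodon,((Neoyx,Telodon),Pachyeus)),Acroodon)) (rooted by Haliops) and count the minimum state changes it requires (Fitch parsimony):
C1: 1; C2: 2; C3: 2; C4: 1; C5: 2; C6: 1; C7: 2.
Total tree length = 11.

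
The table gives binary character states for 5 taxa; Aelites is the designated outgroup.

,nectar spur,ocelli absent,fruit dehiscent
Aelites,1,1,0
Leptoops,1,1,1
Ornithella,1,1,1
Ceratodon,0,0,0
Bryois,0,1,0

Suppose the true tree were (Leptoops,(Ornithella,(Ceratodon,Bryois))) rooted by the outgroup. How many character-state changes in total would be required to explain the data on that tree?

Map each character onto (Leptoops,(Ornithella,(Ceratodon,Bryois))) (rooted by Aelites) and count the minimum state changes it requires (Fitch parsimony):
nectar spur: 1; ocelli absent: 1; fruit dehiscent: 2.
Total tree length = 4.

4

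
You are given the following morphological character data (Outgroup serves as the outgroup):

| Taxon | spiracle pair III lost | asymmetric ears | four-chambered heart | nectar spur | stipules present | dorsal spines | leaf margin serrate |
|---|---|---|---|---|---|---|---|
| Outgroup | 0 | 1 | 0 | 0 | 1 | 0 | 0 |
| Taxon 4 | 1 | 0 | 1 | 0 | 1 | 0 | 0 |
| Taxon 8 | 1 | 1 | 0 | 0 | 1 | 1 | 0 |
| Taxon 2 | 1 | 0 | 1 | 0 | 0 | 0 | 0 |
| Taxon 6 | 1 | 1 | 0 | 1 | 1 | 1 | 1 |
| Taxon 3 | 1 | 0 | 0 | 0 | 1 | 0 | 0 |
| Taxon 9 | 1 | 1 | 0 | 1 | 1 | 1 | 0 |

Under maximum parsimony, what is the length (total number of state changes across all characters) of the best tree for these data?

Character polarity is set by the outgroup: the derived state is whichever differs from the outgroup's state, so for asymmetric ears, stipules present the derived state is '0', and for the remaining characters it is '1'.
All ingroup taxa share the derived state '1' for spiracle pair III lost; it defines the ingroup but does not resolve relationships within it.
asymmetric ears: derived state '0' in Taxon 2, Taxon 3, and Taxon 4 only — synapomorphy for {Taxon 2, Taxon 3, Taxon 4}.
four-chambered heart: derived state '1' in Taxon 2 and Taxon 4 only — synapomorphy for {Taxon 2, Taxon 4}.
nectar spur (derived state '1') is shared by Taxon 6 and Taxon 9 — a synapomorphy uniting that clade.
stipules present (derived state '0') is unique to Taxon 2 (autapomorphy; uninformative for grouping).
dorsal spines (derived state '1') is shared by Taxon 6, Taxon 8, and Taxon 9 — a synapomorphy uniting that clade.
leaf margin serrate (derived state '1') is unique to Taxon 6 (autapomorphy; uninformative for grouping).
Most parsimonious ingroup topology: ((Taxon 8,(Taxon 6,Taxon 9)),((Taxon 4,Taxon 2),Taxon 3)).
Changes per character on this tree: spiracle pair III lost: 1; asymmetric ears: 1; four-chambered heart: 1; nectar spur: 1; stipules present: 1; dorsal spines: 1; leaf margin serrate: 1.
Total = 7.

7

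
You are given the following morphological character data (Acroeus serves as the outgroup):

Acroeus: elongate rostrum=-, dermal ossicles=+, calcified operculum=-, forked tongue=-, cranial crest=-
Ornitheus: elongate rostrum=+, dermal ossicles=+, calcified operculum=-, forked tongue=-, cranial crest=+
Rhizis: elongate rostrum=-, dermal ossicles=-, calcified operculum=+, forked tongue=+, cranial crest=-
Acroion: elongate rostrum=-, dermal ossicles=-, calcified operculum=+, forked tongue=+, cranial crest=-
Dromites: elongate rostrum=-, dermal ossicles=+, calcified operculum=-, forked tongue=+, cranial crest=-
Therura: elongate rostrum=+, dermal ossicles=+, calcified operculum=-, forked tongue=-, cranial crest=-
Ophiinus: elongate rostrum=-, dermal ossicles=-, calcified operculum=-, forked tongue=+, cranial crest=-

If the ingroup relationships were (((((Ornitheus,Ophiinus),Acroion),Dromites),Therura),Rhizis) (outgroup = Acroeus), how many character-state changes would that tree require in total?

Map each character onto (((((Ornitheus,Ophiinus),Acroion),Dromites),Therura),Rhizis) (rooted by Acroeus) and count the minimum state changes it requires (Fitch parsimony):
elongate rostrum: 2; dermal ossicles: 3; calcified operculum: 2; forked tongue: 3; cranial crest: 1.
Total tree length = 11.

11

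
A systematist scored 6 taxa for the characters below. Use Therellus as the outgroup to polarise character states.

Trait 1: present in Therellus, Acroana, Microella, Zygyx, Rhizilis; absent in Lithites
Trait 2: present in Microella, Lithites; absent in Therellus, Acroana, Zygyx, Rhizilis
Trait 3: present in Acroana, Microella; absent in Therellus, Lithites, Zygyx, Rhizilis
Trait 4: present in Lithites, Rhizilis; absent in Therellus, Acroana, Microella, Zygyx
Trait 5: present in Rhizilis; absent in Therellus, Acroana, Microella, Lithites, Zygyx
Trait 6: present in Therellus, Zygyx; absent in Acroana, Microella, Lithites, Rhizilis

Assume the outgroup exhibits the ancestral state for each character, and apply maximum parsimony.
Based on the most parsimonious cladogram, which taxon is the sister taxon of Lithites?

Character polarity is set by the outgroup: the derived state is whichever differs from the outgroup's state, so for Trait 1, Trait 6 the derived state is 'absent', and for the remaining characters it is 'present'.
Trait 1 (derived state 'absent') is unique to Lithites (autapomorphy; uninformative for grouping).
Trait 2 groups Lithites and Microella, which is incompatible with the clades supported by the remaining characters; treating it as convergent (homoplasy) costs fewer steps than any alternative tree.
Trait 3: derived state 'present' in Acroana and Microella only — synapomorphy for {Acroana, Microella}.
Trait 4 (derived state 'present') is shared by Lithites and Rhizilis — a synapomorphy uniting that clade.
Trait 5 (derived state 'present') is unique to Rhizilis (autapomorphy; uninformative for grouping).
Trait 6: derived state 'absent' in Acroana, Lithites, Microella, and Rhizilis only — synapomorphy for {Acroana, Lithites, Microella, Rhizilis}.
Most parsimonious ingroup topology: (((Acroana,Microella),(Lithites,Rhizilis)),Zygyx).
Lithites and Rhizilis form a cherry on this tree, so they are sister taxa.

Rhizilis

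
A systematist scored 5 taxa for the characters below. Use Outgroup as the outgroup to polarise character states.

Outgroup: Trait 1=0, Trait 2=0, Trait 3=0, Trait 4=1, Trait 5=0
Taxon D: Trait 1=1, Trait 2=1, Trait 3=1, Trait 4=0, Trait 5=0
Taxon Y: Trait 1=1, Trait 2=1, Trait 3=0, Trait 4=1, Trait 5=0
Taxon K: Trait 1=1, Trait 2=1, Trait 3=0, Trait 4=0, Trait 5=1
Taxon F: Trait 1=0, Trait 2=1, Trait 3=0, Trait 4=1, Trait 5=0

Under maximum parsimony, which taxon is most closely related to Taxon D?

Taxon K

Character polarity is set by the outgroup: the derived state is whichever differs from the outgroup's state, so for Trait 4 the derived state is '0', and for the remaining characters it is '1'.
Trait 1 (derived state '1') is shared by Taxon D, Taxon K, and Taxon Y — a synapomorphy uniting that clade.
Trait 2 (derived state '1') is shared by all ingroup taxa — unites the whole ingroup.
Trait 3: derived state '1' in Taxon D only — an autapomorphy, so it tells us nothing about relationships among taxa.
Only Taxon D and Taxon K show the derived state '0' for Trait 4, supporting them as a clade.
Trait 5: derived state '1' in Taxon K only — an autapomorphy, so it tells us nothing about relationships among taxa.
Most parsimonious ingroup topology: (((Taxon D,Taxon K),Taxon Y),Taxon F).
Taxon D and Taxon K form a cherry on this tree, so they are sister taxa.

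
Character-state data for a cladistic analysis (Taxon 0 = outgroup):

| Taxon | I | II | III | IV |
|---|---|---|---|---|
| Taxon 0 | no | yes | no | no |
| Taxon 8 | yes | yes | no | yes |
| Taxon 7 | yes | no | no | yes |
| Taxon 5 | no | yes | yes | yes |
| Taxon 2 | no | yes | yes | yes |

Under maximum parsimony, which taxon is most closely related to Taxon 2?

Character polarity is set by the outgroup: the derived state is whichever differs from the outgroup's state, so for II the derived state is 'no', and for the remaining characters it is 'yes'.
I (derived state 'yes') is shared by Taxon 7 and Taxon 8 — a synapomorphy uniting that clade.
II: derived state 'no' in Taxon 7 only — an autapomorphy, so it tells us nothing about relationships among taxa.
III: derived state 'yes' in Taxon 2 and Taxon 5 only — synapomorphy for {Taxon 2, Taxon 5}.
IV (derived state 'yes') is shared by all ingroup taxa — unites the whole ingroup.
Most parsimonious ingroup topology: ((Taxon 8,Taxon 7),(Taxon 5,Taxon 2)).
Taxon 2 and Taxon 5 form a cherry on this tree, so they are sister taxa.

Taxon 5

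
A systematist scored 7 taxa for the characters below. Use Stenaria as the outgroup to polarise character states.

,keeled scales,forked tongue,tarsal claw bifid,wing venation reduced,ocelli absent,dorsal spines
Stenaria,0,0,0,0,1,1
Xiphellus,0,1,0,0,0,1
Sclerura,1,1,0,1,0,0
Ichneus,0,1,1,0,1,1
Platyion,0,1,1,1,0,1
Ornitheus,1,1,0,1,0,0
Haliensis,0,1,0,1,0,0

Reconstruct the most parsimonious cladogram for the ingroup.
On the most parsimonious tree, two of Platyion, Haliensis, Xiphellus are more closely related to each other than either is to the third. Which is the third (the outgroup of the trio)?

Xiphellus

Character polarity is set by the outgroup: the derived state is whichever differs from the outgroup's state, so for ocelli absent, dorsal spines the derived state is '0', and for the remaining characters it is '1'.
keeled scales (derived state '1') is shared by Ornitheus and Sclerura — a synapomorphy uniting that clade.
forked tongue (derived state '1') is shared by all ingroup taxa — unites the whole ingroup.
tarsal claw bifid groups Ichneus and Platyion, which is incompatible with the clades supported by the remaining characters; treating it as convergent (homoplasy) costs fewer steps than any alternative tree.
Only Haliensis, Ornitheus, Platyion, and Sclerura show the derived state '1' for wing venation reduced, supporting them as a clade.
Only Haliensis, Ornitheus, Platyion, Sclerura, and Xiphellus show the derived state '0' for ocelli absent, supporting them as a clade.
dorsal spines (derived state '0') is shared by Haliensis, Ornitheus, and Sclerura — a synapomorphy uniting that clade.
Most parsimonious ingroup topology: ((Xiphellus,(((Sclerura,Ornitheus),Haliensis),Platyion)),Ichneus).
Haliensis and Platyion share a more recent common ancestor with each other than either does with Xiphellus, so Xiphellus is the least closely related of the three.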